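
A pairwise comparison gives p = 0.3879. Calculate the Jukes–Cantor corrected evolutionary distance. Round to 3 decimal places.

d = −(3/4) ln(1 − 4p/3) = −0.75 ln(1 − 0.5172) = −0.75 ln(0.4828)
  = −0.75 × (-0.728153) = 0.546115 substitutions/site.

0.546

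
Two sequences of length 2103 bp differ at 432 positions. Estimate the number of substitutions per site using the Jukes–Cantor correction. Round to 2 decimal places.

p = 432/2103 ≈ 0.205421.
d = −(3/4) ln(1 − 4p/3) = −0.75 ln(1 − 0.273895) = −0.75 ln(0.726105)
  = −0.75 × (-0.320061) = 0.240046 substitutions/site.

0.24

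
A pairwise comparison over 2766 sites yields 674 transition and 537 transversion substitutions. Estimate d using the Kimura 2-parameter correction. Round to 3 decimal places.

0.695

P = 674/2766 ≈ 0.243673 and Q = 537/2766 ≈ 0.194143.
Under the Kimura two-parameter model, d = −½ ln(1 − 2P − Q) − ¼ ln(1 − 2Q).
1 − 2P − Q = 0.318511, giving −½ ln(0.318511) = 0.572049.
1 − 2Q = 0.611714, giving −¼ ln(0.611714) = 0.122873.
d = 0.572049 + 0.122873 = 0.694922.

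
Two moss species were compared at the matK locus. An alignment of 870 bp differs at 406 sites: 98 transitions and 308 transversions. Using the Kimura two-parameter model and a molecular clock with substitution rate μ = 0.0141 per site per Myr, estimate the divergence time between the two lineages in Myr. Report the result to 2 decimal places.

26.27

P = 98/870 ≈ 0.112644 and Q = 308/870 ≈ 0.354023.
Under the Kimura two-parameter model, d = −½ ln(1 − 2P − Q) − ¼ ln(1 − 2Q).
1 − 2P − Q = 0.420689, giving −½ ln(0.420689) = 0.432931.
1 − 2Q = 0.291954, giving −¼ ln(0.291954) = 0.307790.
d = 0.432931 + 0.307790 = 0.740721.
Under a molecular clock d = 2μt, so t = d/(2μ) = 0.740721 / (2 × 0.0141) = 26.27 Myr.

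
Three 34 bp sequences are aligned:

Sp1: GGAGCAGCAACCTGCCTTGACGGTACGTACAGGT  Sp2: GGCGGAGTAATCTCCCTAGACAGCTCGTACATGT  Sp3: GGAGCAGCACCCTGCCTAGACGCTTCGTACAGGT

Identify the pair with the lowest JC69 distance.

Sp1 and Sp3

Sp1–Sp2: 10/34 differ, p = 0.294, d = 0.373.
Sp1–Sp3: 4/34 differ, p = 0.118, d = 0.128.
Sp2–Sp3: 10/34 differ, p = 0.294, d = 0.373.
The smallest distance is between Sp1 and Sp3.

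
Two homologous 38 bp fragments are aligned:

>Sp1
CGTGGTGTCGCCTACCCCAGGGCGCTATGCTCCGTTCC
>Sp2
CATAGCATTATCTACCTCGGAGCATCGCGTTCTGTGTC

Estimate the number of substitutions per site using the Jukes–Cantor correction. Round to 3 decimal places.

0.824

The sequences differ at 19 of 38 sites, so p = 19/38 = 0.5.
d = −(3/4) ln(1 − 4p/3) = −0.75 ln(1 − 0.666667) = −0.75 ln(0.333333)
  = −0.75 × (-1.098613) = 0.823960 substitutions/site.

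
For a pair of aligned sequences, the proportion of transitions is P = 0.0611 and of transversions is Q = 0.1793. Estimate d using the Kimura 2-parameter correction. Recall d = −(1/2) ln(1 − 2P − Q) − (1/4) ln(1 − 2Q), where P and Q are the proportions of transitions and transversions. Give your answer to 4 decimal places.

Under the Kimura two-parameter model, d = −½ ln(1 − 2P − Q) − ¼ ln(1 − 2Q).
1 − 2P − Q = 0.6985, giving −½ ln(0.6985) = 0.179410.
1 − 2Q = 0.6414, giving −¼ ln(0.6414) = 0.111025.
d = 0.179410 + 0.111025 = 0.290435.

0.2904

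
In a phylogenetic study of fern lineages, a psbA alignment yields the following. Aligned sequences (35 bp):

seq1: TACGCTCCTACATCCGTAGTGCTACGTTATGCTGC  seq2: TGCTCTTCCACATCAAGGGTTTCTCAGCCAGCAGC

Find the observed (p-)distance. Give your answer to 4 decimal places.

The sequences differ at 18 of 35 positions.
p = 18/35 = 0.514285… ≈ 0.5143 (to 4 d.p.).

0.5143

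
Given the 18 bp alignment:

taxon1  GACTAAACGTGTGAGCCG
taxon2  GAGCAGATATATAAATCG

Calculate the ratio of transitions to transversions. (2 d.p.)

Transitions are A↔G and C↔T; transversions are all other mismatches.
Transitions: 8. Transversions: 1.
R = 8/1 = 8.00.

8.00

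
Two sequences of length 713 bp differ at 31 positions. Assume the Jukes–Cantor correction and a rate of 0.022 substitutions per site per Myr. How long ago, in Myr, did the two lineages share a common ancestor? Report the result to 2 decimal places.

p = 31/713 ≈ 0.043478.
d = −(3/4) ln(1 − 4p/3) = −0.75 ln(1 − 0.057971) = −0.75 ln(0.942029)
  = −0.75 × (-0.059719) = 0.044789 substitutions/site.
Under a molecular clock d = 2μt, so t = d/(2μ) = 0.044789 / (2 × 0.022) = 1.02 Myr.

1.02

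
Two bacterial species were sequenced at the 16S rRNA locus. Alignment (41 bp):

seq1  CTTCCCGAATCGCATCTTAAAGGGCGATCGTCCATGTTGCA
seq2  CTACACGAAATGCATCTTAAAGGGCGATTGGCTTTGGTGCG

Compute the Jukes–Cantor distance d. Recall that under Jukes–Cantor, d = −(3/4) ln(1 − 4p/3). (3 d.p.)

0.295

The sequences differ at 10 of 41 sites (3, 5, 10, 11, 29, 31, 33, 34, 37, 41), so p = 10/41 ≈ 0.243902.
d = −(3/4) ln(1 − 4p/3) = −0.75 ln(1 − 0.325203) = −0.75 ln(0.674797)
  = −0.75 × (-0.393343) = 0.295007 substitutions/site.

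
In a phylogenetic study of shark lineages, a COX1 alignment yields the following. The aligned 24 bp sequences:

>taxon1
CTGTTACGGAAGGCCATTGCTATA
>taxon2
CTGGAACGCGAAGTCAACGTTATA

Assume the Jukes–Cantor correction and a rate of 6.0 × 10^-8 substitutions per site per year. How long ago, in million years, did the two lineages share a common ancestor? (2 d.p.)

The sequences differ at 9 of 24 sites (4, 5, 9, 10, 12, 14, 17, 18, 20), so p = 9/24 = 0.375.
d = −(3/4) ln(1 − 4p/3) = −0.75 ln(1 − 0.5) = −0.75 ln(0.5)
  = −0.75 × (-0.693147) = 0.519860 substitutions/site.
Under a molecular clock d = 2μt, so t = d/(2μ) = 0.519860 / (2 × 6.0 × 10^-8) = 4.33 million years.

4.33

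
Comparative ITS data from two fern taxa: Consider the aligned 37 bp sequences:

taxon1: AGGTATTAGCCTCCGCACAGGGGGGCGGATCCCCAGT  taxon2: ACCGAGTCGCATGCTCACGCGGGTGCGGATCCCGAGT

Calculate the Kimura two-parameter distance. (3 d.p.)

Of 37 sites, 1 differences are transitions and 11 are transversions, so P = 1/37 ≈ 0.027027 and Q = 11/37 ≈ 0.297297.
Under the Kimura two-parameter model, d = −½ ln(1 − 2P − Q) − ¼ ln(1 − 2Q).
1 − 2P − Q = 0.648649, giving −½ ln(0.648649) = 0.216432.
1 − 2Q = 0.405406, giving −¼ ln(0.405406) = 0.225717.
d = 0.216432 + 0.225717 = 0.442149.

0.442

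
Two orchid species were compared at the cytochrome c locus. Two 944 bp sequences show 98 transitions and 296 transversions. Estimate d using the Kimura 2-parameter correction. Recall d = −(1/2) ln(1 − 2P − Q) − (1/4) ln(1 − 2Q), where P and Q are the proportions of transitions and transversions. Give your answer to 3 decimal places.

0.615

P = 98/944 ≈ 0.103814 and Q = 296/944 ≈ 0.313559.
Under the Kimura two-parameter model, d = −½ ln(1 − 2P − Q) − ¼ ln(1 − 2Q).
1 − 2P − Q = 0.478813, giving −½ ln(0.478813) = 0.368223.
1 − 2Q = 0.372882, giving −¼ ln(0.372882) = 0.246623.
d = 0.368223 + 0.246623 = 0.614846.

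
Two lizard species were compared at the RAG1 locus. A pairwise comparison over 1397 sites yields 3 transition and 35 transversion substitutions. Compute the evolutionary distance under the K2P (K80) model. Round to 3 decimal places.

0.028

P = 3/1397 ≈ 0.002147 and Q = 35/1397 ≈ 0.025054.
Under the Kimura two-parameter model, d = −½ ln(1 − 2P − Q) − ¼ ln(1 − 2Q).
1 − 2P − Q = 0.970652, giving −½ ln(0.970652) = 0.014894.
1 − 2Q = 0.949892, giving −¼ ln(0.949892) = 0.012852.
d = 0.014894 + 0.012852 = 0.027746.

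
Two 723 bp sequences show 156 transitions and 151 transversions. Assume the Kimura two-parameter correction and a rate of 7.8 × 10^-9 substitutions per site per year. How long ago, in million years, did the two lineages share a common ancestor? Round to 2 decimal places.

P = 156/723 ≈ 0.215768 and Q = 151/723 ≈ 0.208852.
Under the Kimura two-parameter model, d = −½ ln(1 − 2P − Q) − ¼ ln(1 − 2Q).
1 − 2P − Q = 0.359612, giving −½ ln(0.359612) = 0.511365.
1 − 2Q = 0.582296, giving −¼ ln(0.582296) = 0.135194.
d = 0.511365 + 0.135194 = 0.646559.
Under a molecular clock d = 2μt, so t = d/(2μ) = 0.646559 / (2 × 7.8 × 10^-9) = 41.45 million years.

41.45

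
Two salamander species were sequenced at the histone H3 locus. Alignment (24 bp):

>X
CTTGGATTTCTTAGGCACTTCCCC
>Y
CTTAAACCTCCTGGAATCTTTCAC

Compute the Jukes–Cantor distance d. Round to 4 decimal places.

0.7083

The sequences differ at 11 of 24 sites, so p = 11/24 ≈ 0.458333.
d = −(3/4) ln(1 − 4p/3) = −0.75 ln(1 − 0.611111) = −0.75 ln(0.388889)
  = −0.75 × (-0.944461) = 0.708346 substitutions/site.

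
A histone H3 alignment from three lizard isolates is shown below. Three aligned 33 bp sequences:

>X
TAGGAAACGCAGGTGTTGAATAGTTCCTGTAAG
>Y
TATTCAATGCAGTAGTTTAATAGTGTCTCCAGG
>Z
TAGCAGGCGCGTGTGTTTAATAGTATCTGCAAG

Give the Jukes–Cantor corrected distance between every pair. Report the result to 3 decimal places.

d(X,Y) = 0.497, d(X,Z) = 0.339, d(Y,Z) = 0.559

X–Y: 12/33 sites differ → p ≈ 0.363636, d = −0.75 ln(1 − 0.484848) = 0.497470 ≈ 0.497.
X–Z: 9/33 sites differ → p ≈ 0.272727, d = −0.75 ln(1 − 0.363636) = 0.338988 ≈ 0.339.
Y–Z: 13/33 sites differ → p ≈ 0.393939, d = −0.75 ln(1 − 0.525252) = 0.558728 ≈ 0.559.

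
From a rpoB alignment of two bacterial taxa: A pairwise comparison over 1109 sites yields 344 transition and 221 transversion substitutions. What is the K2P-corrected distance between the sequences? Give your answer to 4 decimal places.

P = 344/1109 ≈ 0.310189 and Q = 221/1109 ≈ 0.199279.
Under the Kimura two-parameter model, d = −½ ln(1 − 2P − Q) − ¼ ln(1 − 2Q).
1 − 2P − Q = 0.180343, giving −½ ln(0.180343) = 0.856447.
1 − 2Q = 0.601442, giving −¼ ln(0.601442) = 0.127106.
d = 0.856447 + 0.127106 = 0.983553.

0.9836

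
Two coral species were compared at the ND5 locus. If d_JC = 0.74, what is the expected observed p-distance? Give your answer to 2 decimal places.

p = (3/4)(1 − e^(−4d/3)) = 0.75 × (1 − e^(-0.986667)) = 0.75 × (1 − 0.372817) = 0.470387.

0.47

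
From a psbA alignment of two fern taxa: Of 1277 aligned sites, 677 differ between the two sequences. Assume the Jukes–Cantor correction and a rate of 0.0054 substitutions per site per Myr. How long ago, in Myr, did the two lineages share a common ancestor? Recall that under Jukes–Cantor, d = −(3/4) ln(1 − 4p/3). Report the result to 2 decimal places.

85.22

p = 677/1277 ≈ 0.530149.
d = −(3/4) ln(1 − 4p/3) = −0.75 ln(1 − 0.706865) = −0.75 ln(0.293135)
  = −0.75 × (-1.227122) = 0.920342 substitutions/site.
Under a molecular clock d = 2μt, so t = d/(2μ) = 0.920342 / (2 × 0.0054) = 85.22 Myr.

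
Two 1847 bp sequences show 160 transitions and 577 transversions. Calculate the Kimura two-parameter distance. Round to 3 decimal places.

0.577

P = 160/1847 ≈ 0.086627 and Q = 577/1847 ≈ 0.312398.
Under the Kimura two-parameter model, d = −½ ln(1 − 2P − Q) − ¼ ln(1 − 2Q).
1 − 2P − Q = 0.514348, giving −½ ln(0.514348) = 0.332428.
1 − 2Q = 0.375204, giving −¼ ln(0.375204) = 0.245071.
d = 0.332428 + 0.245071 = 0.577499.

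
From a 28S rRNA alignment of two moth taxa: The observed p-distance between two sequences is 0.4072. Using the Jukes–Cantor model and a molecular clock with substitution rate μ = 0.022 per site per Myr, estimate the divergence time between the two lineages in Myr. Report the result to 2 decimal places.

13.35

d = −(3/4) ln(1 − 4p/3) = −0.75 ln(1 − 0.542933) = −0.75 ln(0.457067)
  = −0.75 × (-0.782925) = 0.587194 substitutions/site.
Under a molecular clock d = 2μt, so t = d/(2μ) = 0.587194 / (2 × 0.022) = 13.35 Myr.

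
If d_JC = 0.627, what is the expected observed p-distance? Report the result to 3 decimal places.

0.425

p = (3/4)(1 − e^(−4d/3)) = 0.75 × (1 − e^(-0.836)) = 0.75 × (1 − 0.433441) = 0.424919.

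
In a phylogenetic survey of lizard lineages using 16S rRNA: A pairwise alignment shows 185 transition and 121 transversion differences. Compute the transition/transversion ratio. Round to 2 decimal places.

R = 185/121 = 1.528925… ≈ 1.53 (to 2 d.p.).

1.53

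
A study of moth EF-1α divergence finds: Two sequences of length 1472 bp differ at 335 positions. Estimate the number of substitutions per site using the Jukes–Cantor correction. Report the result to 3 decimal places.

0.271

p = 335/1472 ≈ 0.227582.
d = −(3/4) ln(1 − 4p/3) = −0.75 ln(1 − 0.303443) = −0.75 ln(0.696557)
  = −0.75 × (-0.361606) = 0.271205 substitutions/site.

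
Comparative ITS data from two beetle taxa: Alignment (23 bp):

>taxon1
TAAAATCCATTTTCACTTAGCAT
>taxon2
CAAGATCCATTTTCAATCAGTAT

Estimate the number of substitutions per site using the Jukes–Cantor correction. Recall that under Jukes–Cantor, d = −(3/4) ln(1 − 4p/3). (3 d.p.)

The sequences differ at 5 of 23 sites (1, 4, 16, 18, 21), so p = 5/23 ≈ 0.217391.
d = −(3/4) ln(1 − 4p/3) = −0.75 ln(1 − 0.289855) = −0.75 ln(0.710145)
  = −0.75 × (-0.342286) = 0.256715 substitutions/site.

0.257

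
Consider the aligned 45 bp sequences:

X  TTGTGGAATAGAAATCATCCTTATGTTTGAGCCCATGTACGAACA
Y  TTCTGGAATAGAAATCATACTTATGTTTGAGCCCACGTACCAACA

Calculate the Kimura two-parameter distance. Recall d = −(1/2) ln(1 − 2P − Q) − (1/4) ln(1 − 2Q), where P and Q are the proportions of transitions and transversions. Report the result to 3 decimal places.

Of 45 sites, 1 differences are transitions and 3 are transversions, so P = 1/45 ≈ 0.022222 and Q = 3/45 ≈ 0.066667.
Under the Kimura two-parameter model, d = −½ ln(1 − 2P − Q) − ¼ ln(1 − 2Q).
1 − 2P − Q = 0.888889, giving −½ ln(0.888889) = 0.058891.
1 − 2Q = 0.866666, giving −¼ ln(0.866666) = 0.035775.
d = 0.058891 + 0.035775 = 0.094666.

0.095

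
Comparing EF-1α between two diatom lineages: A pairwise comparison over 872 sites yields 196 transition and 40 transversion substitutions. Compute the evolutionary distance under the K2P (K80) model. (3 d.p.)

P = 196/872 ≈ 0.224771 and Q = 40/872 ≈ 0.045872.
Under the Kimura two-parameter model, d = −½ ln(1 − 2P − Q) − ¼ ln(1 − 2Q).
1 − 2P − Q = 0.504586, giving −½ ln(0.504586) = 0.342008.
1 − 2Q = 0.908256, giving −¼ ln(0.908256) = 0.024057.
d = 0.342008 + 0.024057 = 0.366065.

0.366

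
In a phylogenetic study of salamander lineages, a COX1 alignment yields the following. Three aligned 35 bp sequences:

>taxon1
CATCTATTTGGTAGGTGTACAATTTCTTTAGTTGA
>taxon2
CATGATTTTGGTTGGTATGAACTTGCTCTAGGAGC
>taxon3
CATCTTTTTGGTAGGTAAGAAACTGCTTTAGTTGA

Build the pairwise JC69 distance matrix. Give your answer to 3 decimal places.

taxon1–taxon2: 13/35 sites differ → p ≈ 0.371429, d = −0.75 ln(1 − 0.495239) = 0.512753 ≈ 0.513.
taxon1–taxon3: 7/35 sites differ → p = 0.2, d = −0.75 ln(1 − 0.266667) = 0.232617 ≈ 0.233.
taxon2–taxon3: 10/35 sites differ → p ≈ 0.285714, d = −0.75 ln(1 − 0.380952) = 0.359679 ≈ 0.360.

d(taxon1,taxon2) = 0.513, d(taxon1,taxon3) = 0.233, d(taxon2,taxon3) = 0.360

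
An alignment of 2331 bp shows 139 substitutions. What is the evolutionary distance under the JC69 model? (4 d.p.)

p = 139/2331 ≈ 0.059631.
d = −(3/4) ln(1 − 4p/3) = −0.75 ln(1 − 0.079508) = −0.75 ln(0.920492)
  = −0.75 × (-0.082847) = 0.062135 substitutions/site.

0.0621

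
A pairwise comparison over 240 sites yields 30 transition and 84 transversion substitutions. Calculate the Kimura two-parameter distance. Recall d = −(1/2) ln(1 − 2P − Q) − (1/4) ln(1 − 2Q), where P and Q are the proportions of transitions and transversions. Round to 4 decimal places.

P = 30/240 = 0.125 and Q = 84/240 = 0.35.
Under the Kimura two-parameter model, d = −½ ln(1 − 2P − Q) − ¼ ln(1 − 2Q).
1 − 2P − Q = 0.4, giving −½ ln(0.4) = 0.458145.
1 − 2Q = 0.3, giving −¼ ln(0.3) = 0.300993.
d = 0.458145 + 0.300993 = 0.759138.

0.7591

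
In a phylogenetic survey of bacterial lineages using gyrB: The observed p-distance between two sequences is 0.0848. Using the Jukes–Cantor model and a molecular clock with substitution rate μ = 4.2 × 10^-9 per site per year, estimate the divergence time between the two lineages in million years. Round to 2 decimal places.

d = −(3/4) ln(1 − 4p/3) = −0.75 ln(1 − 0.113067) = −0.75 ln(0.886933)
  = −0.75 × (-0.119986) = 0.089990 substitutions/site.
Under a molecular clock d = 2μt, so t = d/(2μ) = 0.089990 / (2 × 4.2 × 10^-9) = 10.71 million years.

10.71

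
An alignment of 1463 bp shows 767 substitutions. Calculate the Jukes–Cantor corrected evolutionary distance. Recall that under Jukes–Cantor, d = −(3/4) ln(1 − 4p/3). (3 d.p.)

p = 767/1463 ≈ 0.524265.
d = −(3/4) ln(1 − 4p/3) = −0.75 ln(1 − 0.69902) = −0.75 ln(0.30098)
  = −0.75 × (-1.200711) = 0.900533 substitutions/site.

0.901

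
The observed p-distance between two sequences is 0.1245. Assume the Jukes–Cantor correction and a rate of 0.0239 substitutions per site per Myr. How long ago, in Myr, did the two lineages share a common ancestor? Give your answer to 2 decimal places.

d = −(3/4) ln(1 − 4p/3) = −0.75 ln(1 − 0.166) = −0.75 ln(0.834)
  = −0.75 × (-0.181522) = 0.136142 substitutions/site.
Under a molecular clock d = 2μt, so t = d/(2μ) = 0.136142 / (2 × 0.0239) = 2.85 Myr.

2.85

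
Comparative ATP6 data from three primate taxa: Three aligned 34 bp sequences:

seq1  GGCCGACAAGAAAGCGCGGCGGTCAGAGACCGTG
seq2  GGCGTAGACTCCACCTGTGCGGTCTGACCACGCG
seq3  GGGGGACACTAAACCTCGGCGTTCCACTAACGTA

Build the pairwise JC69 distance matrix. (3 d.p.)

d(seq1,seq2) = 0.741, d(seq1,seq3) = 0.535, d(seq2,seq3) = 0.665

seq1–seq2: 16/34 sites differ → p ≈ 0.470588, d = −0.75 ln(1 − 0.627451) = 0.740540 ≈ 0.741.
seq1–seq3: 13/34 sites differ → p ≈ 0.382353, d = −0.75 ln(1 − 0.509804) = 0.534712 ≈ 0.535.
seq2–seq3: 15/34 sites differ → p ≈ 0.441176, d = −0.75 ln(1 − 0.588235) = 0.665477 ≈ 0.665.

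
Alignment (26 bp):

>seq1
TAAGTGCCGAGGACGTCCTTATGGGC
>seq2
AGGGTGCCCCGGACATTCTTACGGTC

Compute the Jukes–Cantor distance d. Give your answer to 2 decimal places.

0.46

The sequences differ at 9 of 26 sites (1, 2, 3, 9, 10, 15, 17, 22, 25), so p = 9/26 ≈ 0.346154.
d = −(3/4) ln(1 − 4p/3) = −0.75 ln(1 − 0.461539) = −0.75 ln(0.538461)
  = −0.75 × (-0.619040) = 0.464280 substitutions/site.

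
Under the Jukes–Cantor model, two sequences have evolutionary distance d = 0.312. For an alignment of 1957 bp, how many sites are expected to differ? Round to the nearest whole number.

Invert JC69: p = (3/4)(1 − e^(−4d/3)) = 0.75 × (1 − e^(-0.416)) = 0.75 × (1 − 0.659680) = 0.255240.
Expected differing sites = pL ≈ 0.255240 × 1957 = 499.50468 ≈ 500.

500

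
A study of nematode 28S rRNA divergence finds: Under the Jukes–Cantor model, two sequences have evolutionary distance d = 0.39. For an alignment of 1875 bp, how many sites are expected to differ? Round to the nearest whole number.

Invert JC69: p = (3/4)(1 − e^(−4d/3)) = 0.75 × (1 − e^(-0.52)) = 0.75 × (1 − 0.594521) = 0.304109.
Expected differing sites = pL ≈ 0.304109 × 1875 = 570.204375 ≈ 570.

570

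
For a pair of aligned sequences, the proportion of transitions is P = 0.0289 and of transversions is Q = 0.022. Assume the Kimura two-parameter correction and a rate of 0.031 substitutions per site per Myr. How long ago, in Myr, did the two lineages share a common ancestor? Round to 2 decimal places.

Under the Kimura two-parameter model, d = −½ ln(1 − 2P − Q) − ¼ ln(1 − 2Q).
1 − 2P − Q = 0.9202, giving −½ ln(0.9202) = 0.041582.
1 − 2Q = 0.956, giving −¼ ln(0.956) = 0.011249.
d = 0.041582 + 0.011249 = 0.052831.
Under a molecular clock d = 2μt, so t = d/(2μ) = 0.052831 / (2 × 0.031) = 0.85 Myr.

0.85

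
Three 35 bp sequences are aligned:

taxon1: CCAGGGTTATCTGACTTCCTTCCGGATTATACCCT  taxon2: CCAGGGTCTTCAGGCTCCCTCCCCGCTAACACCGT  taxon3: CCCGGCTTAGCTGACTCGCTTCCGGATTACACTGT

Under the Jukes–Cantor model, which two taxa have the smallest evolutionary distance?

taxon1 and taxon3

taxon1–taxon2: 11/35 differ, p = 0.314, d = 0.407.
taxon1–taxon3: 8/35 differ, p = 0.229, d = 0.273.
taxon2–taxon3: 13/35 differ, p = 0.371, d = 0.513.
The smallest distance is between taxon1 and taxon3.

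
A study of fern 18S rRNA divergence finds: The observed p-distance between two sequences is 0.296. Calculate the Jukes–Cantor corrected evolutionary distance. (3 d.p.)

d = −(3/4) ln(1 − 4p/3) = −0.75 ln(1 − 0.394667) = −0.75 ln(0.605333)
  = −0.75 × (-0.501977) = 0.376483 substitutions/site.

0.376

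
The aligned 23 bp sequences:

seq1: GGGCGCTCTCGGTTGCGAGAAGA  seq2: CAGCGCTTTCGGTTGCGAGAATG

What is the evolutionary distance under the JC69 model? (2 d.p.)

The sequences differ at 5 of 23 sites (1, 2, 8, 22, 23), so p = 5/23 ≈ 0.217391.
d = −(3/4) ln(1 − 4p/3) = −0.75 ln(1 − 0.289855) = −0.75 ln(0.710145)
  = −0.75 × (-0.342286) = 0.256715 substitutions/site.

0.26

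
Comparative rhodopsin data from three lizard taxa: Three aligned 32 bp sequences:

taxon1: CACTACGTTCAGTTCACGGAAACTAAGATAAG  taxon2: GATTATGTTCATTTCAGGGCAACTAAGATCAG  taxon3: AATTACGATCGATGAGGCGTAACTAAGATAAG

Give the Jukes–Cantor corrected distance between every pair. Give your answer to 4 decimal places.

taxon1–taxon2: 7/32 sites differ → p = 0.21875, d = −0.75 ln(1 − 0.291667) = 0.258631 ≈ 0.2586.
taxon1–taxon3: 11/32 sites differ → p = 0.34375, d = −0.75 ln(1 − 0.458333) = 0.459828 ≈ 0.4598.
taxon2–taxon3: 11/32 sites differ → p = 0.34375, d = −0.75 ln(1 − 0.458333) = 0.459828 ≈ 0.4598.

d(taxon1,taxon2) = 0.2586, d(taxon1,taxon3) = 0.4598, d(taxon2,taxon3) = 0.4598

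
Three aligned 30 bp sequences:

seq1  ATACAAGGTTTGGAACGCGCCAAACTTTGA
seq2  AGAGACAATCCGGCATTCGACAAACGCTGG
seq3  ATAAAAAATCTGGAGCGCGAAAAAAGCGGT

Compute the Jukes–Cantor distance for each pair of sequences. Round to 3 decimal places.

d(seq1,seq2) = 0.730, d(seq1,seq3) = 0.572, d(seq2,seq3) = 0.572

seq1–seq2: 14/30 sites differ → p ≈ 0.466667, d = −0.75 ln(1 − 0.622223) = 0.730088 ≈ 0.730.
seq1–seq3: 12/30 sites differ → p = 0.4, d = −0.75 ln(1 − 0.533333) = 0.571605 ≈ 0.572.
seq2–seq3: 12/30 sites differ → p = 0.4, d = −0.75 ln(1 − 0.533333) = 0.571605 ≈ 0.572.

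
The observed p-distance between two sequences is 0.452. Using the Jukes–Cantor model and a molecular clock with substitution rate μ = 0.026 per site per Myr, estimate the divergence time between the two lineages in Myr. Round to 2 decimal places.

13.31

d = −(3/4) ln(1 − 4p/3) = −0.75 ln(1 − 0.602667) = −0.75 ln(0.397333)
  = −0.75 × (-0.922981) = 0.692236 substitutions/site.
Under a molecular clock d = 2μt, so t = d/(2μ) = 0.692236 / (2 × 0.026) = 13.31 Myr.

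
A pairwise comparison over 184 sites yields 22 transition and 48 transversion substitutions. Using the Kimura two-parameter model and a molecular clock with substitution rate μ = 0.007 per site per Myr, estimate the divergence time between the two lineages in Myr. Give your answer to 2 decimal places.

P = 22/184 ≈ 0.119565 and Q = 48/184 ≈ 0.26087.
Under the Kimura two-parameter model, d = −½ ln(1 − 2P − Q) − ¼ ln(1 − 2Q).
1 − 2P − Q = 0.5, giving −½ ln(0.5) = 0.346574.
1 − 2Q = 0.47826, giving −¼ ln(0.47826) = 0.184400.
d = 0.346574 + 0.184400 = 0.530974.
Under a molecular clock d = 2μt, so t = d/(2μ) = 0.530974 / (2 × 0.007) = 37.93 Myr.

37.93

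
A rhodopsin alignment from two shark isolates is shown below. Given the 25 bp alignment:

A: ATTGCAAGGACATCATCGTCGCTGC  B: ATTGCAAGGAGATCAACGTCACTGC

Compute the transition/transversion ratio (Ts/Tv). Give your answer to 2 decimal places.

Transitions are A↔G and C↔T; transversions are all other mismatches.
Transitions: 1. Transversions: 2.
R = 1/2 = 0.50.

0.50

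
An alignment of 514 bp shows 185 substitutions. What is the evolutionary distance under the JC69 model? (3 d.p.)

0.490

p = 185/514 ≈ 0.359922.
d = −(3/4) ln(1 − 4p/3) = −0.75 ln(1 − 0.479896) = −0.75 ln(0.520104)
  = −0.75 × (-0.653726) = 0.490295 substitutions/site.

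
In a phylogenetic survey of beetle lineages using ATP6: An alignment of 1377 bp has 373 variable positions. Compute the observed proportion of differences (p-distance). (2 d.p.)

0.27

p = 373/1377 = 0.270878… ≈ 0.27 (to 2 d.p.).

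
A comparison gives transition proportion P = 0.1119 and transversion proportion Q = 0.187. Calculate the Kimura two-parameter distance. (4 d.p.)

0.3816

Under the Kimura two-parameter model, d = −½ ln(1 − 2P − Q) − ¼ ln(1 − 2Q).
1 − 2P − Q = 0.5892, giving −½ ln(0.5892) = 0.264495.
1 − 2Q = 0.626, giving −¼ ln(0.626) = 0.117101.
d = 0.264495 + 0.117101 = 0.381596.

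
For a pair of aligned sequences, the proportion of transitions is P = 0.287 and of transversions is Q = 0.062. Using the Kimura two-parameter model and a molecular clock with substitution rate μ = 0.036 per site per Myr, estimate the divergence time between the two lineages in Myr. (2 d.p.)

Under the Kimura two-parameter model, d = −½ ln(1 − 2P − Q) − ¼ ln(1 − 2Q).
1 − 2P − Q = 0.364, giving −½ ln(0.364) = 0.505301.
1 − 2Q = 0.876, giving −¼ ln(0.876) = 0.033097.
d = 0.505301 + 0.033097 = 0.538398.
Under a molecular clock d = 2μt, so t = d/(2μ) = 0.538398 / (2 × 0.036) = 7.48 Myr.

7.48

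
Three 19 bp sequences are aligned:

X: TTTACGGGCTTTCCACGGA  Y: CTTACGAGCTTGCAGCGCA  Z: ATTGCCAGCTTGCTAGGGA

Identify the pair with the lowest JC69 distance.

X–Y: 6/19 differ, p = 0.316, d = 0.410.
X–Z: 7/19 differ, p = 0.368, d = 0.507.
Y–Z: 7/19 differ, p = 0.368, d = 0.507.
The smallest distance is between X and Y.

X and Y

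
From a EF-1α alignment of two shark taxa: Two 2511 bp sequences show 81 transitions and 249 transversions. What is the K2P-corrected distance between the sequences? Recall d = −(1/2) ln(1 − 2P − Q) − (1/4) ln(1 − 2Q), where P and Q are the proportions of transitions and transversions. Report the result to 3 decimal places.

0.145

P = 81/2511 ≈ 0.032258 and Q = 249/2511 ≈ 0.099164.
Under the Kimura two-parameter model, d = −½ ln(1 − 2P − Q) − ¼ ln(1 − 2Q).
1 − 2P − Q = 0.83632, giving −½ ln(0.83632) = 0.089372.
1 − 2Q = 0.801672, giving −¼ ln(0.801672) = 0.055264.
d = 0.089372 + 0.055264 = 0.144636.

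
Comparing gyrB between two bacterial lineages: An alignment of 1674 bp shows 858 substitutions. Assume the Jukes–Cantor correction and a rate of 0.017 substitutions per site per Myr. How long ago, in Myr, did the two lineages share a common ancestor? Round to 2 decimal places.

p = 858/1674 ≈ 0.512545.
d = −(3/4) ln(1 − 4p/3) = −0.75 ln(1 − 0.683393) = −0.75 ln(0.316607)
  = −0.75 × (-1.150094) = 0.862571 substitutions/site.
Under a molecular clock d = 2μt, so t = d/(2μ) = 0.862571 / (2 × 0.017) = 25.37 Myr.

25.37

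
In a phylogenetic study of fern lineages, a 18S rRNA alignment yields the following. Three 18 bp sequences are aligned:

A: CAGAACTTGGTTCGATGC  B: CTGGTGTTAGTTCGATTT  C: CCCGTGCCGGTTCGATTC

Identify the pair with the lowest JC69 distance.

B and C

A–B: 7/18 differ, p = 0.389, d = 0.548.
A–C: 8/18 differ, p = 0.444, d = 0.673.
B–C: 6/18 differ, p = 0.333, d = 0.441.
The smallest distance is between B and C.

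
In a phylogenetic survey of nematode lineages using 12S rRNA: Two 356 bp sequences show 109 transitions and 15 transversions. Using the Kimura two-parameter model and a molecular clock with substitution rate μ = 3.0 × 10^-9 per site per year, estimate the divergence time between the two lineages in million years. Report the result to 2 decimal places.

P = 109/356 ≈ 0.30618 and Q = 15/356 ≈ 0.042135.
Under the Kimura two-parameter model, d = −½ ln(1 − 2P − Q) − ¼ ln(1 − 2Q).
1 − 2P − Q = 0.345505, giving −½ ln(0.345505) = 0.531374.
1 − 2Q = 0.91573, giving −¼ ln(0.91573) = 0.022008.
d = 0.531374 + 0.022008 = 0.553382.
Under a molecular clock d = 2μt, so t = d/(2μ) = 0.553382 / (2 × 3.0 × 10^-9) = 92.23 million years.

92.23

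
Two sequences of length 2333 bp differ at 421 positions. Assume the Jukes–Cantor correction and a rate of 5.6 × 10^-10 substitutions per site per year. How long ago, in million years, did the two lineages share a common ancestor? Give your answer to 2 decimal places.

184.31

p = 421/2333 ≈ 0.180454.
d = −(3/4) ln(1 − 4p/3) = −0.75 ln(1 − 0.240605) = −0.75 ln(0.759395)
  = −0.75 × (-0.275233) = 0.206425 substitutions/site.
Under a molecular clock d = 2μt, so t = d/(2μ) = 0.206425 / (2 × 5.6 × 10^-10) = 184.31 million years.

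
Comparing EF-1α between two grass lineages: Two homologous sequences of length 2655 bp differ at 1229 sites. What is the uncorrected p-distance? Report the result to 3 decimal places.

p = 1229/2655 = 0.462900… ≈ 0.463 (to 3 d.p.).

0.463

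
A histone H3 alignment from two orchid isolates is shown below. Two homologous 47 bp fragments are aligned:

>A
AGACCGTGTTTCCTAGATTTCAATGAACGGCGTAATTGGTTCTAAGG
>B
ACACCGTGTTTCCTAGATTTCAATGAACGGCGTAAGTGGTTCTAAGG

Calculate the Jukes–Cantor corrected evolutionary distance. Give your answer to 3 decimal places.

The sequences differ at 2 of 47 sites (2, 36), so p = 2/47 ≈ 0.042553.
d = −(3/4) ln(1 − 4p/3) = −0.75 ln(1 − 0.056737) = −0.75 ln(0.943263)
  = −0.75 × (-0.058410) = 0.043808 substitutions/site.

0.044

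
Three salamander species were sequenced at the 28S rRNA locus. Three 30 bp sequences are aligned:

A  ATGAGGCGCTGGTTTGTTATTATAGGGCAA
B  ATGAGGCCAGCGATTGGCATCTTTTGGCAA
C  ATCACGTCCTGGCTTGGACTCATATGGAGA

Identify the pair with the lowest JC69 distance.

A–B: 11/30 differ, p = 0.367, d = 0.503.
A–C: 12/30 differ, p = 0.400, d = 0.572.
B–C: 13/30 differ, p = 0.433, d = 0.647.
The smallest distance is between A and B.

A and B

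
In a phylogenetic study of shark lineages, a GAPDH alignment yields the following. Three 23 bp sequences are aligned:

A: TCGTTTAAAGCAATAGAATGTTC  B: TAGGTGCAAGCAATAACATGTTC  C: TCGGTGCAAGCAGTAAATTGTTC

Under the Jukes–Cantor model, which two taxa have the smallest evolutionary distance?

B and C

A–B: 6/23 differ, p = 0.261, d = 0.321.
A–C: 6/23 differ, p = 0.261, d = 0.321.
B–C: 4/23 differ, p = 0.174, d = 0.198.
The smallest distance is between B and C.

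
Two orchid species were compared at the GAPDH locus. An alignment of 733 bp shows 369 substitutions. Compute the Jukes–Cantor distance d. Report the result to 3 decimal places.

p = 369/733 ≈ 0.503411.
d = −(3/4) ln(1 − 4p/3) = −0.75 ln(1 − 0.671215) = −0.75 ln(0.328785)
  = −0.75 × (-1.112351) = 0.834263 substitutions/site.

0.834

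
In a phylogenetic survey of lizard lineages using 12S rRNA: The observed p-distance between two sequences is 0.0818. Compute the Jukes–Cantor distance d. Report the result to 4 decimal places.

d = −(3/4) ln(1 − 4p/3) = −0.75 ln(1 − 0.109067) = −0.75 ln(0.890933)
  = −0.75 × (-0.115486) = 0.086615 substitutions/site.

0.0866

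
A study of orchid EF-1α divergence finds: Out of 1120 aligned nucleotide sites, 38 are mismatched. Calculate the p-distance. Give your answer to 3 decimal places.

0.034

p = 38/1120 = 0.033928… ≈ 0.034 (to 3 d.p.).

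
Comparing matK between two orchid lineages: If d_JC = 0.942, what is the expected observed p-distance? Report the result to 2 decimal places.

0.54

p = (3/4)(1 − e^(−4d/3)) = 0.75 × (1 − e^(-1.256)) = 0.75 × (1 − 0.284791) = 0.536407.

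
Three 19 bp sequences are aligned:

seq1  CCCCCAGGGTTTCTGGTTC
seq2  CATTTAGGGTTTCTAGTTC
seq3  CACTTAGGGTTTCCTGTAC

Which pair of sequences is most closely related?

seq1–seq2: 5/19 differ, p = 0.263, d = 0.324.
seq1–seq3: 6/19 differ, p = 0.316, d = 0.410.
seq2–seq3: 4/19 differ, p = 0.211, d = 0.247.
The smallest distance is between seq2 and seq3.

seq2 and seq3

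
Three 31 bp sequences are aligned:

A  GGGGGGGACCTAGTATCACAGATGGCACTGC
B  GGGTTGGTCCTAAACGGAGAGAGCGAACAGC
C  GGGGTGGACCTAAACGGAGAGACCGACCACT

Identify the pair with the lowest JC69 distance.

A–B: 13/31 differ, p = 0.419, d = 0.614.
A–C: 14/31 differ, p = 0.452, d = 0.691.
B–C: 6/31 differ, p = 0.194, d = 0.224.
The smallest distance is between B and C.

B and C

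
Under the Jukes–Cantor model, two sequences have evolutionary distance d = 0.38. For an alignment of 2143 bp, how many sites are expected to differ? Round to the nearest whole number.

Invert JC69: p = (3/4)(1 − e^(−4d/3)) = 0.75 × (1 − e^(-0.506667)) = 0.75 × (1 − 0.602500) = 0.298125.
Expected differing sites = pL ≈ 0.298125 × 2143 = 638.881875 ≈ 639.

639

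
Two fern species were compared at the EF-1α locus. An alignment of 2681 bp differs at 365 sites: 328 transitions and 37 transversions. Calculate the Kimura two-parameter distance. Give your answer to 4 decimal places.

P = 328/2681 ≈ 0.122342 and Q = 37/2681 ≈ 0.013801.
Under the Kimura two-parameter model, d = −½ ln(1 − 2P − Q) − ¼ ln(1 − 2Q).
1 − 2P − Q = 0.741515, giving −½ ln(0.741515) = 0.149530.
1 − 2Q = 0.972398, giving −¼ ln(0.972398) = 0.006998.
d = 0.149530 + 0.006998 = 0.156528.

0.1565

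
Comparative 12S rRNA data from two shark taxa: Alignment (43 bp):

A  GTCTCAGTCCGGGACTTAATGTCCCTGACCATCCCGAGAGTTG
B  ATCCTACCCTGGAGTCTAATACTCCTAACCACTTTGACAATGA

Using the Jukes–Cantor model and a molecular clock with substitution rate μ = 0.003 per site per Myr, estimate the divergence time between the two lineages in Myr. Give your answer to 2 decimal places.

143.28

The sequences differ at 22 of 43 sites, so p = 22/43 ≈ 0.511628.
d = −(3/4) ln(1 − 4p/3) = −0.75 ln(1 − 0.682171) = −0.75 ln(0.317829)
  = −0.75 × (-1.146242) = 0.859682 substitutions/site.
Under a molecular clock d = 2μt, so t = d/(2μ) = 0.859682 / (2 × 0.003) = 143.28 Myr.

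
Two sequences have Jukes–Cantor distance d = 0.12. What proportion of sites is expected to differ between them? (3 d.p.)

0.111

p = (3/4)(1 − e^(−4d/3)) = 0.75 × (1 − e^(-0.16)) = 0.75 × (1 − 0.852144) = 0.110892.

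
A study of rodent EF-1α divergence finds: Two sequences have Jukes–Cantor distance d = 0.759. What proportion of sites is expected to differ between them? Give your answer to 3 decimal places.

p = (3/4)(1 − e^(−4d/3)) = 0.75 × (1 − e^(-1.012)) = 0.75 × (1 − 0.363491) = 0.477382.

0.477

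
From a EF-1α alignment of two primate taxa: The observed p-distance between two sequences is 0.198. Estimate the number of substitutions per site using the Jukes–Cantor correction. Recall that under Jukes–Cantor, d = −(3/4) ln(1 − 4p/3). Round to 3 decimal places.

0.230

d = −(3/4) ln(1 − 4p/3) = −0.75 ln(1 − 0.264) = −0.75 ln(0.736)
  = −0.75 × (-0.306525) = 0.229894 substitutions/site.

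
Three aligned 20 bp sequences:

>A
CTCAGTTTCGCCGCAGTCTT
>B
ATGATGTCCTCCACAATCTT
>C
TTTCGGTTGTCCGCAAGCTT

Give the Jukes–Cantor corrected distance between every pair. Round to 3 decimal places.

d(A,B) = 0.572, d(A,C) = 0.572, d(B,C) = 0.572

A–B: 8/20 sites differ → p = 0.4, d = −0.75 ln(1 − 0.533333) = 0.571605 ≈ 0.572.
A–C: 8/20 sites differ → p = 0.4, d = −0.75 ln(1 − 0.533333) = 0.571605 ≈ 0.572.
B–C: 8/20 sites differ → p = 0.4, d = −0.75 ln(1 − 0.533333) = 0.571605 ≈ 0.572.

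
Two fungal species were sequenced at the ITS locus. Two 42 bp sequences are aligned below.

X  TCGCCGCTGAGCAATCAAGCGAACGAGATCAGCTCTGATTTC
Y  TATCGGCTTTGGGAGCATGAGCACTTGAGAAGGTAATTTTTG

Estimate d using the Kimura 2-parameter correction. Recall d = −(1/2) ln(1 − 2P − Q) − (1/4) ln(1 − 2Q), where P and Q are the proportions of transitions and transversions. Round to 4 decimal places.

1.1321

Of 42 sites, 1 differences are transitions and 20 are transversions, so P = 1/42 ≈ 0.02381 and Q = 20/42 ≈ 0.47619.
Under the Kimura two-parameter model, d = −½ ln(1 − 2P − Q) − ¼ ln(1 − 2Q).
1 − 2P − Q = 0.47619, giving −½ ln(0.47619) = 0.370969.
1 − 2Q = 0.04762, giving −¼ ln(0.04762) = 0.761126.
d = 0.370969 + 0.761126 = 1.132095.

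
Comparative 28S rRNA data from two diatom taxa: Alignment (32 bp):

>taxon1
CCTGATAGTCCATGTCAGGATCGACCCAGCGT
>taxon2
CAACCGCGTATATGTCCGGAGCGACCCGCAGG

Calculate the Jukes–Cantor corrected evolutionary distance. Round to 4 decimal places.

0.6566

The sequences differ at 14 of 32 sites, so p = 14/32 = 0.4375.
d = −(3/4) ln(1 − 4p/3) = −0.75 ln(1 − 0.583333) = −0.75 ln(0.416667)
  = −0.75 × (-0.875468) = 0.656601 substitutions/site.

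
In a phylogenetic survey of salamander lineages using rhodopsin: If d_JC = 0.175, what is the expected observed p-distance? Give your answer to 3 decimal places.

p = (3/4)(1 − e^(−4d/3)) = 0.75 × (1 − e^(-0.233333)) = 0.75 × (1 − 0.791890) = 0.156083.

0.156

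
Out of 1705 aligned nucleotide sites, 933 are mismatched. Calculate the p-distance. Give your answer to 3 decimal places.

0.547

p = 933/1705 = 0.547214… ≈ 0.547 (to 3 d.p.).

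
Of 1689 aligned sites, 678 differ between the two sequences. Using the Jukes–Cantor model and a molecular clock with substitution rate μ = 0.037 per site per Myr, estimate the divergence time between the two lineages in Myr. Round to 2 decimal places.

7.77

p = 678/1689 ≈ 0.401421.
d = −(3/4) ln(1 − 4p/3) = −0.75 ln(1 − 0.535228) = −0.75 ln(0.464772)
  = −0.75 × (-0.766208) = 0.574656 substitutions/site.
Under a molecular clock d = 2μt, so t = d/(2μ) = 0.574656 / (2 × 0.037) = 7.77 Myr.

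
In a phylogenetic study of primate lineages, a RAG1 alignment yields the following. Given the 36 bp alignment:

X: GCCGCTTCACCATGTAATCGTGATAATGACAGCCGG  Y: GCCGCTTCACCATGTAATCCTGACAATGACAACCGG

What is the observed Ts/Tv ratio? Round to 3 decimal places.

Transitions are A↔G and C↔T; transversions are all other mismatches.
Transitions: 2. Transversions: 1.
R = 2/1 = 2.000.

2.000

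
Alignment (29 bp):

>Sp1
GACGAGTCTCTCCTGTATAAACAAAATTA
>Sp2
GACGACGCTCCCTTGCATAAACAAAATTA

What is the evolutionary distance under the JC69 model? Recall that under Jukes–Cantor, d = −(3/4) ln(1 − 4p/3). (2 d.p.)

The sequences differ at 5 of 29 sites (6, 7, 11, 13, 16), so p = 5/29 ≈ 0.172414.
d = −(3/4) ln(1 − 4p/3) = −0.75 ln(1 − 0.229885) = −0.75 ln(0.770115)
  = −0.75 × (-0.261215) = 0.195911 substitutions/site.

0.20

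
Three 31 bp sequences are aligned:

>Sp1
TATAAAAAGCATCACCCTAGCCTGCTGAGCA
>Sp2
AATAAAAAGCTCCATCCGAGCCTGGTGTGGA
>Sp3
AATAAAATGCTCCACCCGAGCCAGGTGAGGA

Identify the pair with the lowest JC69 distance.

Sp2 and Sp3

Sp1–Sp2: 8/31 differ, p = 0.258, d = 0.316.
Sp1–Sp3: 8/31 differ, p = 0.258, d = 0.316.
Sp2–Sp3: 4/31 differ, p = 0.129, d = 0.142.
The smallest distance is between Sp2 and Sp3.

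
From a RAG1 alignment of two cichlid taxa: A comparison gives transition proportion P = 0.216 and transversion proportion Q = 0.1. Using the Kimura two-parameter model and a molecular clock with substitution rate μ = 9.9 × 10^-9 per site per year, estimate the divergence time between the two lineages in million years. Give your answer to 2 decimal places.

21.99

Under the Kimura two-parameter model, d = −½ ln(1 − 2P − Q) − ¼ ln(1 − 2Q).
1 − 2P − Q = 0.468, giving −½ ln(0.468) = 0.379643.
1 − 2Q = 0.8, giving −¼ ln(0.8) = 0.055786.
d = 0.379643 + 0.055786 = 0.435429.
Under a molecular clock d = 2μt, so t = d/(2μ) = 0.435429 / (2 × 9.9 × 10^-9) = 21.99 million years.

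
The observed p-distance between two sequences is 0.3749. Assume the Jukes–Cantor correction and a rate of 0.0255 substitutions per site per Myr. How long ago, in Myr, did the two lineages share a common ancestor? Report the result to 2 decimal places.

10.19

d = −(3/4) ln(1 − 4p/3) = −0.75 ln(1 − 0.499867) = −0.75 ln(0.500133)
  = −0.75 × (-0.692881) = 0.519661 substitutions/site.
Under a molecular clock d = 2μt, so t = d/(2μ) = 0.519661 / (2 × 0.0255) = 10.19 Myr.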